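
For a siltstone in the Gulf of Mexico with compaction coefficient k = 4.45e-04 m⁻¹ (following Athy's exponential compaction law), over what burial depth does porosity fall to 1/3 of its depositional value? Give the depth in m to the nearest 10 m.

Working in km (1 km = 1000 m; k in km⁻¹ = k in m⁻¹ × 1000):
φ/φ₀ = 1/3 ⇒ exp(−k·z) = 1/3 ⇒ z = ln(3) / k
z = 1.0986 / 0.445 = 2.469 km

2470 m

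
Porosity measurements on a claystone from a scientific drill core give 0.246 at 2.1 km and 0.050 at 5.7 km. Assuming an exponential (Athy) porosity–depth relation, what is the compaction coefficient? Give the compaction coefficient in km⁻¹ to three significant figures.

Athy: phi(Z) = phi₀ e^(−βZ) ⇒ phi₁/phi₂ = e^{β(Z₂−Z₁)} ⇒ β = ln(phi₁/phi₂)/(Z₂−Z₁)
β = ln(0.246/0.05) / (5.7 − 2.1) = ln(4.92) / 3.6 = 1.5933 / 3.6 = 0.4426 km⁻¹

0.443 km⁻¹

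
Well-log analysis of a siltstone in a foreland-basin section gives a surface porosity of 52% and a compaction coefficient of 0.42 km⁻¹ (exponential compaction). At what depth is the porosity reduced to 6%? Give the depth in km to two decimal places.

5.14 km

Invert Athy's law: z = ln(n₀/n) / β
z = ln(0.52/0.06) / 0.42 = ln(8.667) / 0.42 = 2.1595 / 0.42 = 5.142 km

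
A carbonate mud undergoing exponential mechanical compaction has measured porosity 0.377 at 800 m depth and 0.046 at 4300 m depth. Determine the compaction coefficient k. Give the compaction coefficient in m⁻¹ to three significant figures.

0.000601 m⁻¹

Working in km (1 km = 1000 m; k in km⁻¹ = k in m⁻¹ × 1000):
Athy: phi(Z) = phi₀ e^(−kZ) ⇒ phi₁/phi₂ = e^{k(Z₂−Z₁)} ⇒ k = ln(phi₁/phi₂)/(Z₂−Z₁)
k = ln(0.377/0.046) / (4.3 − 0.8) = ln(8.196) / 3.5 = 2.1036 / 3.5 = 0.601 km⁻¹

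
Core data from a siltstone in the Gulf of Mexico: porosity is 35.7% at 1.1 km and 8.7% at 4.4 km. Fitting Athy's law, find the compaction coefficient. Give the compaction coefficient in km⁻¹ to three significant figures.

0.428 km⁻¹

Athy: phi(Z) = phi₀ e^(−cZ) ⇒ phi₁/phi₂ = e^{c(Z₂−Z₁)} ⇒ c = ln(phi₁/phi₂)/(Z₂−Z₁)
c = ln(0.357/0.087) / (4.4 − 1.1) = ln(4.103) / 3.3 = 1.4118 / 3.3 = 0.4278 km⁻¹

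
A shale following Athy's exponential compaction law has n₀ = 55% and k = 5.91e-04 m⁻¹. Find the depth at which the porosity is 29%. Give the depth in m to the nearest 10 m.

Working in km (1 km = 1000 m; k in km⁻¹ = k in m⁻¹ × 1000):
Invert Athy's law: Z = ln(n₀/n) / k
Z = ln(0.55/0.29) / 0.591 = ln(1.897) / 0.591 = 0.6400 / 0.591 = 1.083 km

1080 m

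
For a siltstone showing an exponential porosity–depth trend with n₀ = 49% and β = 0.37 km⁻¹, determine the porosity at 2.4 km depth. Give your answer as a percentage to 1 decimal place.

n = n₀·exp(−β·Z) = 0.49 × exp(−0.37 × 2.4) = 0.49 × exp(−0.888)
  = 0.49 × 0.4115 = 0.2016

20.2%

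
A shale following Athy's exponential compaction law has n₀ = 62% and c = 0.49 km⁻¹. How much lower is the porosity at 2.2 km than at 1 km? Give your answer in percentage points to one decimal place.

16.9 percentage points

n(1) = 0.62·e^(−0.49×1) = 0.3798
n(2.2) = 0.62·e^(−0.49×2.2) = 0.2110
Δn = 0.3798 − 0.2110 = 0.1689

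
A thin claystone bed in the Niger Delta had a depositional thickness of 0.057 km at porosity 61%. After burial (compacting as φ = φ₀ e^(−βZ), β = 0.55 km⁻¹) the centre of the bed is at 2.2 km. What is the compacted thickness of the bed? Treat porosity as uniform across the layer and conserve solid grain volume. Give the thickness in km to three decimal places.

0.027 km

Porosity at 2.2 km: φ = 0.61·exp(−0.55×2.2) = 0.1819
Solid-volume conservation: h(1−φ) = h₀(1−φ₀) ⇒ h = h₀·(1−φ₀)/(1−φ)
h = 0.057 × (1 − 0.61)/(1 − 0.1819) = 0.057 × 0.4767 = 0.0272 km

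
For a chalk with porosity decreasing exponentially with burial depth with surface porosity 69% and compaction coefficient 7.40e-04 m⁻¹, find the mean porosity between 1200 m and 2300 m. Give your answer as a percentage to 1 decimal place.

19.4%

Working in km (1 km = 1000 m; c in km⁻¹ = c in m⁻¹ × 1000):
⟨phi⟩ = (1/(z₂−z₁)) ∫ phi₀ e^(−cz) dz = phi₀·(e^(−c·z₁) − e^(−c·z₂)) / (c·(z₂−z₁))
e^(−0.74×1.2) = 0.4115; e^(−0.74×2.3) = 0.1823
⟨phi⟩ = 0.69 × (0.4115 − 0.1823) / (0.74 × 1.1) = 0.69 × 0.2815 = 0.1943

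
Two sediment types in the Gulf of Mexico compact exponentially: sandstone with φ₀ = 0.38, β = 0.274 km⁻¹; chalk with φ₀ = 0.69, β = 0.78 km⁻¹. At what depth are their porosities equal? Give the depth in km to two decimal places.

Set φ₀ₐ e^(−βₐZ) = φ₀ᵦ e^(−βᵦZ) ⇒ ln(φ₀ₐ/φ₀ᵦ) = (βₐ − βᵦ)·Z
Z = ln(0.38/0.69) / (0.274 − 0.78) = -0.5965 / -0.506 = 1.179 km

1.18 km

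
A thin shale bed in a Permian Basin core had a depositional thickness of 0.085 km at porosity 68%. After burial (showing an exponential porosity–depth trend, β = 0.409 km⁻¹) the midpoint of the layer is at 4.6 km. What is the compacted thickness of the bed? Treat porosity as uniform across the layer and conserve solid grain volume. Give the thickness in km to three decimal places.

Porosity at 4.6 km: n = 0.68·exp(−0.409×4.6) = 0.1036
Solid-volume conservation: h(1−n) = h₀(1−n₀) ⇒ h = h₀·(1−n₀)/(1−n)
h = 0.085 × (1 − 0.68)/(1 − 0.1036) = 0.085 × 0.3570 = 0.0303 km

0.030 km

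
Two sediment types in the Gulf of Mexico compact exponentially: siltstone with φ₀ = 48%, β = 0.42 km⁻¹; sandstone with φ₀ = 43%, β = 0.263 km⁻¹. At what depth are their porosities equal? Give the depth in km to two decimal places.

0.70 km

Set φ₀ₐ e^(−βₐz) = φ₀ᵦ e^(−βᵦz) ⇒ ln(φ₀ₐ/φ₀ᵦ) = (βₐ − βᵦ)·z
z = ln(0.48/0.43) / (0.42 − 0.263) = 0.1100 / 0.157 = 0.701 km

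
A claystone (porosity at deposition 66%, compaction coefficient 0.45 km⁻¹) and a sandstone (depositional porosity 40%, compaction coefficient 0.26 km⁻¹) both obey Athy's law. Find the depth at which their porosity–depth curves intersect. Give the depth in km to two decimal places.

Set phi₀ₐ e^(−βₐd) = phi₀ᵦ e^(−βᵦd) ⇒ ln(phi₀ₐ/phi₀ᵦ) = (βₐ − βᵦ)·d
d = ln(0.66/0.4) / (0.45 − 0.26) = 0.5008 / 0.19 = 2.636 km

2.64 km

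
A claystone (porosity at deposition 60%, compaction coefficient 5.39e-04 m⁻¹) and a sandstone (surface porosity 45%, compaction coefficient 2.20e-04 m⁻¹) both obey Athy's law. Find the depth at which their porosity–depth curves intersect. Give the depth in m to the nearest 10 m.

Working in km (1 km = 1000 m; β in km⁻¹ = β in m⁻¹ × 1000):
Set n₀ₐ e^(−βₐz) = n₀ᵦ e^(−βᵦz) ⇒ ln(n₀ₐ/n₀ᵦ) = (βₐ − βᵦ)·z
z = ln(0.6/0.45) / (0.539 − 0.22) = 0.2877 / 0.319 = 0.902 km

900 m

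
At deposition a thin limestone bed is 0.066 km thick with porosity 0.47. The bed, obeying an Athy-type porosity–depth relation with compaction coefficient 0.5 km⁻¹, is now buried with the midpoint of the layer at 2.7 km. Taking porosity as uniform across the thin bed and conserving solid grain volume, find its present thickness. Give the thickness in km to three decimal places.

0.040 km

Porosity at 2.7 km: φ = 0.47·exp(−0.5×2.7) = 0.1218
Solid-volume conservation: h(1−φ) = h₀(1−φ₀) ⇒ h = h₀·(1−φ₀)/(1−φ)
h = 0.066 × (1 − 0.47)/(1 − 0.1218) = 0.066 × 0.6035 = 0.0398 km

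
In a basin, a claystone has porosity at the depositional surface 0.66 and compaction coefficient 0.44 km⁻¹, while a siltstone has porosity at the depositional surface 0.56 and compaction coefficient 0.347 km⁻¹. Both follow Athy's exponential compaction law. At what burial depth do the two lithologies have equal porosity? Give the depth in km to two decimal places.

1.77 km

Set phi₀ₐ e^(−cₐZ) = phi₀ᵦ e^(−cᵦZ) ⇒ ln(phi₀ₐ/phi₀ᵦ) = (cₐ − cᵦ)·Z
Z = ln(0.66/0.56) / (0.44 − 0.347) = 0.1643 / 0.093 = 1.767 km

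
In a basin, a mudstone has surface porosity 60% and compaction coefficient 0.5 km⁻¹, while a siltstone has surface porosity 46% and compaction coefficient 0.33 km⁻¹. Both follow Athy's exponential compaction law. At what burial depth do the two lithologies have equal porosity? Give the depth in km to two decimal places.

1.56 km

Set n₀ₐ e^(−cₐz) = n₀ᵦ e^(−cᵦz) ⇒ ln(n₀ₐ/n₀ᵦ) = (cₐ − cᵦ)·z
z = ln(0.6/0.46) / (0.5 − 0.33) = 0.2657 / 0.17 = 1.563 km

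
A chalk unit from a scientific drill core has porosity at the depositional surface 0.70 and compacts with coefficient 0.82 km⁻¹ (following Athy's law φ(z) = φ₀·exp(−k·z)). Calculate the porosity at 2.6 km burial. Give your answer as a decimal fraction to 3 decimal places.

φ = φ₀·exp(−k·z) = 0.7 × exp(−0.82 × 2.6) = 0.7 × exp(−2.132)
  = 0.7 × 0.1186 = 0.0830

0.083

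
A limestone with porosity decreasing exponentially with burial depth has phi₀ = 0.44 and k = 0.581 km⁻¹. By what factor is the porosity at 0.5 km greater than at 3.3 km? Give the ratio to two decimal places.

5.09

phi(d₁)/phi(d₂) = e^(−k·d₁)/e^(−k·d₂) = e^{k(d₂−d₁)}
= exp(0.581 × 2.8) = exp(1.627) = 5.0876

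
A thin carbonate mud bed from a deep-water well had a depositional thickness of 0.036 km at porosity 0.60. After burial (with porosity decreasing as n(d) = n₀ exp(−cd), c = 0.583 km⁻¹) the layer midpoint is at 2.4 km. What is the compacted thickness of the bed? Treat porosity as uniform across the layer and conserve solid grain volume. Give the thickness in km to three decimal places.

0.017 km

Porosity at 2.4 km: n = 0.6·exp(−0.583×2.4) = 0.1481
Solid-volume conservation: h(1−n) = h₀(1−n₀) ⇒ h = h₀·(1−n₀)/(1−n)
h = 0.036 × (1 − 0.6)/(1 − 0.1481) = 0.036 × 0.4695 = 0.0169 km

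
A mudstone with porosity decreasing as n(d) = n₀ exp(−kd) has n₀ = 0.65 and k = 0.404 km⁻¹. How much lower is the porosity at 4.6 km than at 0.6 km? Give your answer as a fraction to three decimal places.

0.409

n(0.6) = 0.65·e^(−0.404×0.6) = 0.5101
n(4.6) = 0.65·e^(−0.404×4.6) = 0.1013
Δn = 0.5101 − 0.1013 = 0.4087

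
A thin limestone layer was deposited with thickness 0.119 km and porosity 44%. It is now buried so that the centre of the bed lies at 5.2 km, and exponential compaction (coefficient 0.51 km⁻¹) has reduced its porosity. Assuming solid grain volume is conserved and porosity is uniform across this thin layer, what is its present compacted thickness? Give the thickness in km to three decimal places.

Porosity at 5.2 km: n = 0.44·exp(−0.51×5.2) = 0.0310
Solid-volume conservation: h(1−n) = h₀(1−n₀) ⇒ h = h₀·(1−n₀)/(1−n)
h = 0.119 × (1 − 0.44)/(1 − 0.0310) = 0.119 × 0.5779 = 0.0688 km

0.069 km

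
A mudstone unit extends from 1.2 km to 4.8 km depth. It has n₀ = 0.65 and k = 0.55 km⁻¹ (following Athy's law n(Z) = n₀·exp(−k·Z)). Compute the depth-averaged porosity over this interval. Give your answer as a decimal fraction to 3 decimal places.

0.146

⟨n⟩ = (1/(Z₂−Z₁)) ∫ n₀ e^(−kZ) dZ = n₀·(e^(−k·Z₁) − e^(−k·Z₂)) / (k·(Z₂−Z₁))
e^(−0.55×1.2) = 0.5169; e^(−0.55×4.8) = 0.0714
⟨n⟩ = 0.65 × (0.5169 − 0.0714) / (0.55 × 3.6) = 0.65 × 0.2250 = 0.1462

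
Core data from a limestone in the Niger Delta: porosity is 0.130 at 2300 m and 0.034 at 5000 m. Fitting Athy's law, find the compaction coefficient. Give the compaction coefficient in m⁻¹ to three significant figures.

Working in km (1 km = 1000 m; c in km⁻¹ = c in m⁻¹ × 1000):
Athy: n(d) = n₀ e^(−cd) ⇒ n₁/n₂ = e^{c(d₂−d₁)} ⇒ c = ln(n₁/n₂)/(d₂−d₁)
c = ln(0.13/0.034) / (5 − 2.3) = ln(3.824) / 2.7 = 1.3412 / 2.7 = 0.4967 km⁻¹

0.000497 m⁻¹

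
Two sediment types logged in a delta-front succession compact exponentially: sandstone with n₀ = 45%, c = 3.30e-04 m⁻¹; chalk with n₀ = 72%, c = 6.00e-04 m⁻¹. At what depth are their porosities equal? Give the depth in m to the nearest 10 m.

Working in km (1 km = 1000 m; c in km⁻¹ = c in m⁻¹ × 1000):
Set n₀ₐ e^(−cₐZ) = n₀ᵦ e^(−cᵦZ) ⇒ ln(n₀ₐ/n₀ᵦ) = (cₐ − cᵦ)·Z
Z = ln(0.45/0.72) / (0.33 − 0.6) = -0.4700 / -0.27 = 1.741 km

1740 m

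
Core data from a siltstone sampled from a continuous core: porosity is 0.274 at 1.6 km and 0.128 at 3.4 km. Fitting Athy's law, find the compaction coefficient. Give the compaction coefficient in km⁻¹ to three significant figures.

Athy: n(z) = n₀ e^(−βz) ⇒ n₁/n₂ = e^{β(z₂−z₁)} ⇒ β = ln(n₁/n₂)/(z₂−z₁)
β = ln(0.274/0.128) / (3.4 − 1.6) = ln(2.141) / 1.8 = 0.7611 / 1.8 = 0.4228 km⁻¹

0.423 km⁻¹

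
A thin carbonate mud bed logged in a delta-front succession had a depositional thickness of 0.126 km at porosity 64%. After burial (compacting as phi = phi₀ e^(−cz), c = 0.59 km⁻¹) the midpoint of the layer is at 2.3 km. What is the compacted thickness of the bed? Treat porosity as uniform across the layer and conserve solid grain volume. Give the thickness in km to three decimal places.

0.054 km

Porosity at 2.3 km: phi = 0.64·exp(−0.59×2.3) = 0.1648
Solid-volume conservation: h(1−phi) = h₀(1−phi₀) ⇒ h = h₀·(1−phi₀)/(1−phi)
h = 0.126 × (1 − 0.64)/(1 − 0.1648) = 0.126 × 0.4310 = 0.0543 km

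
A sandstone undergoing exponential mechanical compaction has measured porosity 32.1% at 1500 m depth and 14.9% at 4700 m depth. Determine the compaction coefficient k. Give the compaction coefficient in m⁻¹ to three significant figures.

0.000240 m⁻¹

Working in km (1 km = 1000 m; k in km⁻¹ = k in m⁻¹ × 1000):
Athy: φ(d) = φ₀ e^(−kd) ⇒ φ₁/φ₂ = e^{k(d₂−d₁)} ⇒ k = ln(φ₁/φ₂)/(d₂−d₁)
k = ln(0.321/0.149) / (4.7 − 1.5) = ln(2.154) / 3.2 = 0.7675 / 3.2 = 0.2398 km⁻¹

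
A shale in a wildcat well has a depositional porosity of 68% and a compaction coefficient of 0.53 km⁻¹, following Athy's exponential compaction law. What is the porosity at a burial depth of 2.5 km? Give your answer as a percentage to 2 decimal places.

18.07%

φ = φ₀·exp(−c·Z) = 0.68 × exp(−0.53 × 2.5) = 0.68 × exp(−1.325)
  = 0.68 × 0.2658 = 0.1807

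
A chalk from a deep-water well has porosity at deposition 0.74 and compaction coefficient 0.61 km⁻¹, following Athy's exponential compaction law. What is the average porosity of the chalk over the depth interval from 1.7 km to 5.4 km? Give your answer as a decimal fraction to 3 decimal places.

0.104

⟨phi⟩ = (1/(Z₂−Z₁)) ∫ phi₀ e^(−βZ) dZ = phi₀·(e^(−β·Z₁) − e^(−β·Z₂)) / (β·(Z₂−Z₁))
e^(−0.61×1.7) = 0.3545; e^(−0.61×5.4) = 0.0371
⟨phi⟩ = 0.74 × (0.3545 − 0.0371) / (0.61 × 3.7) = 0.74 × 0.1406 = 0.1041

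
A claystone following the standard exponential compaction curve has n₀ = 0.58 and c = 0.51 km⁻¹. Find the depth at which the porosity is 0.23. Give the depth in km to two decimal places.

Invert Athy's law: d = ln(n₀/n) / c
d = ln(0.58/0.23) / 0.51 = ln(2.522) / 0.51 = 0.9249 / 0.51 = 1.814 km

1.81 km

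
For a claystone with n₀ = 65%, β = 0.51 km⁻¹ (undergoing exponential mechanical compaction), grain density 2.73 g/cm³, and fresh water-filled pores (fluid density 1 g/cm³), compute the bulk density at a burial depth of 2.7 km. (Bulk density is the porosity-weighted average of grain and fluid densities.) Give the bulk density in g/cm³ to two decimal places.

2.45 g/cm³

Porosity at depth: n = 0.65·exp(−0.51×2.7) = 0.65×0.2523 = 0.1640
Bulk density: ρ_b = (1−n)ρ_g + n·ρ_f = 0.8360×2.73 + 0.1640×1
       = 2.282 + 0.164 = 2.446 g/cm³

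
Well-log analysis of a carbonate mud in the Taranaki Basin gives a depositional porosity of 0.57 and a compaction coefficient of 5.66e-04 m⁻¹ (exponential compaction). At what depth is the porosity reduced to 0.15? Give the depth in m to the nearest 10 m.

Working in km (1 km = 1000 m; k in km⁻¹ = k in m⁻¹ × 1000):
Invert Athy's law: d = ln(n₀/n) / k
d = ln(0.57/0.15) / 0.566 = ln(3.8) / 0.566 = 1.3350 / 0.566 = 2.359 km

2360 m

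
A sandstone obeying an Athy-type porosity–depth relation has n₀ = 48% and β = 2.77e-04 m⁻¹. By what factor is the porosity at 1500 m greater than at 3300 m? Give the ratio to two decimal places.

1.65

Working in km (1 km = 1000 m; β in km⁻¹ = β in m⁻¹ × 1000):
n(d₁)/n(d₂) = e^(−β·d₁)/e^(−β·d₂) = e^{β(d₂−d₁)}
= exp(0.277 × 1.8) = exp(0.4986) = 1.6464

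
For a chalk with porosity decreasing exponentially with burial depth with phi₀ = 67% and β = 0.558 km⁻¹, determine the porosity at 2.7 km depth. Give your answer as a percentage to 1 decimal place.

phi = phi₀·exp(−β·d) = 0.67 × exp(−0.558 × 2.7) = 0.67 × exp(−1.507)
  = 0.67 × 0.2217 = 0.1485

14.9%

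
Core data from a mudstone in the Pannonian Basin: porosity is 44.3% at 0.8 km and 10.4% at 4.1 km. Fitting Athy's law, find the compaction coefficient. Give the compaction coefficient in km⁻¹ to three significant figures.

Athy: φ(z) = φ₀ e^(−cz) ⇒ φ₁/φ₂ = e^{c(z₂−z₁)} ⇒ c = ln(φ₁/φ₂)/(z₂−z₁)
c = ln(0.443/0.104) / (4.1 − 0.8) = ln(4.26) / 3.3 = 1.4492 / 3.3 = 0.4391 km⁻¹

0.439 km⁻¹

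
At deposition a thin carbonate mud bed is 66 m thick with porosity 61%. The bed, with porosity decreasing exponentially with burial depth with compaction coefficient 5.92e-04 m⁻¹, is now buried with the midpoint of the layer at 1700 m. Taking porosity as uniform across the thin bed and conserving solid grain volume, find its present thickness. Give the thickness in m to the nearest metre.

Working in km (1 km = 1000 m; c in km⁻¹ = c in m⁻¹ × 1000):
Porosity at 1.7 km: φ = 0.61·exp(−0.592×1.7) = 0.2230
Solid-volume conservation: h(1−φ) = h₀(1−φ₀) ⇒ h = h₀·(1−φ₀)/(1−φ)
h = 0.066 × (1 − 0.61)/(1 − 0.2230) = 0.066 × 0.5019 = 0.0331 km

33 m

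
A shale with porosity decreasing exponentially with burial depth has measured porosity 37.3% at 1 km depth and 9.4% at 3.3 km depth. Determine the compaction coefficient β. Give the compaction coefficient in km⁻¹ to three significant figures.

Athy: φ(d) = φ₀ e^(−βd) ⇒ φ₁/φ₂ = e^{β(d₂−d₁)} ⇒ β = ln(φ₁/φ₂)/(d₂−d₁)
β = ln(0.373/0.094) / (3.3 − 1) = ln(3.968) / 2.3 = 1.3783 / 2.3 = 0.5993 km⁻¹

0.599 km⁻¹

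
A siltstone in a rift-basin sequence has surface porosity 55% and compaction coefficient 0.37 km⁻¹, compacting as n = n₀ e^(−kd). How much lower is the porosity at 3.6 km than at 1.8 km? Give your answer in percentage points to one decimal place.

13.7 percentage points

n(1.8) = 0.55·e^(−0.37×1.8) = 0.2826
n(3.6) = 0.55·e^(−0.37×3.6) = 0.1452
Δn = 0.2826 − 0.1452 = 0.1374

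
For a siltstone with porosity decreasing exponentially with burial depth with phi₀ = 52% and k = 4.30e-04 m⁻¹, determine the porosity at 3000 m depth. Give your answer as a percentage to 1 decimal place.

14.3%

Working in km (1 km = 1000 m; k in km⁻¹ = k in m⁻¹ × 1000):
phi = phi₀·exp(−k·Z) = 0.52 × exp(−0.43 × 3) = 0.52 × exp(−1.29)
  = 0.52 × 0.2753 = 0.1431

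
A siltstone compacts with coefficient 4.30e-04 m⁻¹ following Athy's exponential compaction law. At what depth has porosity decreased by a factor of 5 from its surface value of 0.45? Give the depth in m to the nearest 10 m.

Working in km (1 km = 1000 m; c in km⁻¹ = c in m⁻¹ × 1000):
phi/phi₀ = 1/5 ⇒ exp(−c·Z) = 1/5 ⇒ Z = ln(5) / c
Z = 1.6094 / 0.43 = 3.743 km

3740 m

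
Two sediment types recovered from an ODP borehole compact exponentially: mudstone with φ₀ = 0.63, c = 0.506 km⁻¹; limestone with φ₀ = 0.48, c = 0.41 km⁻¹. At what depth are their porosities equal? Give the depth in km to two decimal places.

Set φ₀ₐ e^(−cₐz) = φ₀ᵦ e^(−cᵦz) ⇒ ln(φ₀ₐ/φ₀ᵦ) = (cₐ − cᵦ)·z
z = ln(0.63/0.48) / (0.506 − 0.41) = 0.2719 / 0.096 = 2.833 km

2.83 km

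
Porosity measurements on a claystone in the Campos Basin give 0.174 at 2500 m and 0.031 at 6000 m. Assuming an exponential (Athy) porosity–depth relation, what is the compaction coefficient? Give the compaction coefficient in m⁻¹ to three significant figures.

0.000493 m⁻¹

Working in km (1 km = 1000 m; c in km⁻¹ = c in m⁻¹ × 1000):
Athy: n(d) = n₀ e^(−cd) ⇒ n₁/n₂ = e^{c(d₂−d₁)} ⇒ c = ln(n₁/n₂)/(d₂−d₁)
c = ln(0.174/0.031) / (6 − 2.5) = ln(5.613) / 3.5 = 1.7251 / 3.5 = 0.4929 km⁻¹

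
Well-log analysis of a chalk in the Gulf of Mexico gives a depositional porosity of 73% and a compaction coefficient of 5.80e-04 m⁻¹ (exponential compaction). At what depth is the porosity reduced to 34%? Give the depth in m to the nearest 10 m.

Working in km (1 km = 1000 m; k in km⁻¹ = k in m⁻¹ × 1000):
Invert Athy's law: z = ln(φ₀/φ) / k
z = ln(0.73/0.34) / 0.58 = ln(2.147) / 0.58 = 0.7641 / 0.58 = 1.317 km

1320 m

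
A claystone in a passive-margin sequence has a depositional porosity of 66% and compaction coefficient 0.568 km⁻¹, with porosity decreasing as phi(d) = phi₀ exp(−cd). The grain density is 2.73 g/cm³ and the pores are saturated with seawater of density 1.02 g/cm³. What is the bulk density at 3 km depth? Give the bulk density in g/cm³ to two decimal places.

2.52 g/cm³

Porosity at depth: phi = 0.66·exp(−0.568×3) = 0.66×0.1820 = 0.1201
Bulk density: ρ_b = (1−phi)ρ_g + phi·ρ_f = 0.8799×2.73 + 0.1201×1.02
       = 2.402 + 0.122 = 2.525 g/cm³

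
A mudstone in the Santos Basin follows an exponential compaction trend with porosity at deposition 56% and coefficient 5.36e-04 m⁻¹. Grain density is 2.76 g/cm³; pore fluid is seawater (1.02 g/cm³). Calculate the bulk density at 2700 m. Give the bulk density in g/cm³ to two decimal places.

2.53 g/cm³

Working in km (1 km = 1000 m; c in km⁻¹ = c in m⁻¹ × 1000):
Porosity at depth: n = 0.56·exp(−0.536×2.7) = 0.56×0.2352 = 0.1317
Bulk density: ρ_b = (1−n)ρ_g + n·ρ_f = 0.8683×2.76 + 0.1317×1.02
       = 2.396 + 0.134 = 2.531 g/cm³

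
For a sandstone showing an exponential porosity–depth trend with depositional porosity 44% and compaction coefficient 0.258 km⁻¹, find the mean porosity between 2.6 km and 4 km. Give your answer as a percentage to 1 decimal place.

18.9%

⟨phi⟩ = (1/(d₂−d₁)) ∫ phi₀ e^(−cd) dd = phi₀·(e^(−c·d₁) − e^(−c·d₂)) / (c·(d₂−d₁))
e^(−0.258×2.6) = 0.5113; e^(−0.258×4) = 0.3563
⟨phi⟩ = 0.44 × (0.5113 − 0.3563) / (0.258 × 1.4) = 0.44 × 0.4291 = 0.1888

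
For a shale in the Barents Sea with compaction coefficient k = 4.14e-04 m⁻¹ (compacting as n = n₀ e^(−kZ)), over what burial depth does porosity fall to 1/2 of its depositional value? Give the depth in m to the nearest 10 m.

Working in km (1 km = 1000 m; k in km⁻¹ = k in m⁻¹ × 1000):
n/n₀ = 1/2 ⇒ exp(−k·Z) = 1/2 ⇒ Z = ln(2) / k
Z = 0.6931 / 0.414 = 1.674 km

1670 m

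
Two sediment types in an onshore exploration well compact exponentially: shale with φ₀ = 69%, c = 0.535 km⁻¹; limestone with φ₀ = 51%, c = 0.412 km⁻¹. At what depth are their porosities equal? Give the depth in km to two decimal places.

2.46 km

Set φ₀ₐ e^(−cₐd) = φ₀ᵦ e^(−cᵦd) ⇒ ln(φ₀ₐ/φ₀ᵦ) = (cₐ − cᵦ)·d
d = ln(0.69/0.51) / (0.535 − 0.412) = 0.3023 / 0.123 = 2.458 km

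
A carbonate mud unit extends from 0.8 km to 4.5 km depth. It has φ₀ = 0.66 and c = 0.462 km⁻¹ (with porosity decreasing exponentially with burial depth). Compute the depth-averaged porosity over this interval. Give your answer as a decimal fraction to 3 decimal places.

⟨φ⟩ = (1/(Z₂−Z₁)) ∫ φ₀ e^(−cZ) dZ = φ₀·(e^(−c·Z₁) − e^(−c·Z₂)) / (c·(Z₂−Z₁))
e^(−0.462×0.8) = 0.6910; e^(−0.462×4.5) = 0.1251
⟨φ⟩ = 0.66 × (0.6910 − 0.1251) / (0.462 × 3.7) = 0.66 × 0.3311 = 0.2185

0.219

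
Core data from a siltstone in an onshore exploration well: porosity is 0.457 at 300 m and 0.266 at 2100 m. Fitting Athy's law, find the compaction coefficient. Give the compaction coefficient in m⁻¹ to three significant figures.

Working in km (1 km = 1000 m; c in km⁻¹ = c in m⁻¹ × 1000):
Athy: φ(Z) = φ₀ e^(−cZ) ⇒ φ₁/φ₂ = e^{c(Z₂−Z₁)} ⇒ c = ln(φ₁/φ₂)/(Z₂−Z₁)
c = ln(0.457/0.266) / (2.1 − 0.3) = ln(1.718) / 1.8 = 0.5412 / 1.8 = 0.3007 km⁻¹

0.000301 m⁻¹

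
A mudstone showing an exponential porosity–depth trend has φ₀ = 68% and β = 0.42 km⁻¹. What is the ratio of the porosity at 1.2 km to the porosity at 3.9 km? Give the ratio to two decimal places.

3.11

φ(d₁)/φ(d₂) = e^(−β·d₁)/e^(−β·d₂) = e^{β(d₂−d₁)}
= exp(0.42 × 2.7) = exp(1.134) = 3.1081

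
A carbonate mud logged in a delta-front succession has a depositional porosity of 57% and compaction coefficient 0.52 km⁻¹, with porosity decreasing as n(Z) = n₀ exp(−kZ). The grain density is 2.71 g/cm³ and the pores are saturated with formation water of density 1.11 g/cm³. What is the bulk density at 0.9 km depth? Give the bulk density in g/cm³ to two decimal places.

Porosity at depth: n = 0.57·exp(−0.52×0.9) = 0.57×0.6263 = 0.3570
Bulk density: ρ_b = (1−n)ρ_g + n·ρ_f = 0.6430×2.71 + 0.3570×1.11
       = 1.743 + 0.396 = 2.139 g/cm³

2.14 g/cm³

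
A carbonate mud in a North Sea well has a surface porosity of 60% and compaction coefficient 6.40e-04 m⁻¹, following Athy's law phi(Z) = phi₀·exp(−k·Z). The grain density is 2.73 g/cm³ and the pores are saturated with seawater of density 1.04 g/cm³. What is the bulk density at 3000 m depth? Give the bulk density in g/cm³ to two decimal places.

2.58 g/cm³

Working in km (1 km = 1000 m; k in km⁻¹ = k in m⁻¹ × 1000):
Porosity at depth: phi = 0.6·exp(−0.64×3) = 0.6×0.1466 = 0.0880
Bulk density: ρ_b = (1−phi)ρ_g + phi·ρ_f = 0.9120×2.73 + 0.0880×1.04
       = 2.490 + 0.091 = 2.581 g/cm³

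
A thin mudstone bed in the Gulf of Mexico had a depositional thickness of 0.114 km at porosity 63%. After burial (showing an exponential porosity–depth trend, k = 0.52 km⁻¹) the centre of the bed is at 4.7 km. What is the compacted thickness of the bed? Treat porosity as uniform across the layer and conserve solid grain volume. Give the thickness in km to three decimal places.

Porosity at 4.7 km: n = 0.63·exp(−0.52×4.7) = 0.0547
Solid-volume conservation: h(1−n) = h₀(1−n₀) ⇒ h = h₀·(1−n₀)/(1−n)
h = 0.114 × (1 − 0.63)/(1 − 0.0547) = 0.114 × 0.3914 = 0.0446 km

0.045 km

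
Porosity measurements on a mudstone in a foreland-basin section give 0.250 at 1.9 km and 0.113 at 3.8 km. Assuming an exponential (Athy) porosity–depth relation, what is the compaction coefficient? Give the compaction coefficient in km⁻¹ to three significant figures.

Athy: n(z) = n₀ e^(−βz) ⇒ n₁/n₂ = e^{β(z₂−z₁)} ⇒ β = ln(n₁/n₂)/(z₂−z₁)
β = ln(0.25/0.113) / (3.8 − 1.9) = ln(2.212) / 1.9 = 0.7941 / 1.9 = 0.4179 km⁻¹

0.418 km⁻¹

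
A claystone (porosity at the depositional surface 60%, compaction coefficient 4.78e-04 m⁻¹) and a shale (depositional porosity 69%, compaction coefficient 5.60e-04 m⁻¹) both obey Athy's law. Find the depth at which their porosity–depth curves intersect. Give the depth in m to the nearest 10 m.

1700 m

Working in km (1 km = 1000 m; c in km⁻¹ = c in m⁻¹ × 1000):
Set φ₀ₐ e^(−cₐd) = φ₀ᵦ e^(−cᵦd) ⇒ ln(φ₀ₐ/φ₀ᵦ) = (cₐ − cᵦ)·d
d = ln(0.6/0.69) / (0.478 − 0.56) = -0.1398 / -0.082 = 1.704 km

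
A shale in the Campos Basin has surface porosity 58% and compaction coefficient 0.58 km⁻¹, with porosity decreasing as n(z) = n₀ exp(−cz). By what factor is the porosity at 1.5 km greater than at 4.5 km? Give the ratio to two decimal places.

n(z₁)/n(z₂) = e^(−c·z₁)/e^(−c·z₂) = e^{c(z₂−z₁)}
= exp(0.58 × 3) = exp(1.74) = 5.6973

5.70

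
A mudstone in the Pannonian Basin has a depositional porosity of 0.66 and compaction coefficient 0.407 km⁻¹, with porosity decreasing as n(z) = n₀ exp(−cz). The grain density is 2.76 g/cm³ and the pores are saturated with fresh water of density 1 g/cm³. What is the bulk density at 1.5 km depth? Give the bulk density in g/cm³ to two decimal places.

Porosity at depth: n = 0.66·exp(−0.407×1.5) = 0.66×0.5431 = 0.3584
Bulk density: ρ_b = (1−n)ρ_g + n·ρ_f = 0.6416×2.76 + 0.3584×1
       = 1.771 + 0.358 = 2.129 g/cm³

2.13 g/cm³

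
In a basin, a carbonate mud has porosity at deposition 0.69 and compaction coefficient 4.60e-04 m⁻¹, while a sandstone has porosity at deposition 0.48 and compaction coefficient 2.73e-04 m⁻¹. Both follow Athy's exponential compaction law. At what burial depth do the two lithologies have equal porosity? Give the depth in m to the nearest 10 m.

1940 m

Working in km (1 km = 1000 m; β in km⁻¹ = β in m⁻¹ × 1000):
Set n₀ₐ e^(−βₐZ) = n₀ᵦ e^(−βᵦZ) ⇒ ln(n₀ₐ/n₀ᵦ) = (βₐ − βᵦ)·Z
Z = ln(0.69/0.48) / (0.46 − 0.273) = 0.3629 / 0.187 = 1.941 km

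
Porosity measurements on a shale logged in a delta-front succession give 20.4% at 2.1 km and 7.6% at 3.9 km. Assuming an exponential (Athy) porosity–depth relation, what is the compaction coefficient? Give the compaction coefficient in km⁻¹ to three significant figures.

Athy: n(d) = n₀ e^(−cd) ⇒ n₁/n₂ = e^{c(d₂−d₁)} ⇒ c = ln(n₁/n₂)/(d₂−d₁)
c = ln(0.204/0.076) / (3.9 − 2.1) = ln(2.684) / 1.8 = 0.9874 / 1.8 = 0.5485 km⁻¹

0.549 km⁻¹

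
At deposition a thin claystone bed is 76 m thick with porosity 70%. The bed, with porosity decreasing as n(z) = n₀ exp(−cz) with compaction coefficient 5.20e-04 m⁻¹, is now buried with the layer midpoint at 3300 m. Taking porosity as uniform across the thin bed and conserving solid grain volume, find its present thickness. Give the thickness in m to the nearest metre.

Working in km (1 km = 1000 m; c in km⁻¹ = c in m⁻¹ × 1000):
Porosity at 3.3 km: n = 0.7·exp(−0.52×3.3) = 0.1258
Solid-volume conservation: h(1−n) = h₀(1−n₀) ⇒ h = h₀·(1−n₀)/(1−n)
h = 0.076 × (1 − 0.7)/(1 − 0.1258) = 0.076 × 0.3432 = 0.0261 km

26 m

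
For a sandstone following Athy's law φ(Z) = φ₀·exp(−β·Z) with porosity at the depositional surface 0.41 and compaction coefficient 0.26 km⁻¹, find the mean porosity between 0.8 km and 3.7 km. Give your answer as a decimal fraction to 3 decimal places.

0.234

⟨φ⟩ = (1/(Z₂−Z₁)) ∫ φ₀ e^(−βZ) dZ = φ₀·(e^(−β·Z₁) − e^(−β·Z₂)) / (β·(Z₂−Z₁))
e^(−0.26×0.8) = 0.8122; e^(−0.26×3.7) = 0.3821
⟨φ⟩ = 0.41 × (0.8122 − 0.3821) / (0.26 × 2.9) = 0.41 × 0.5704 = 0.2339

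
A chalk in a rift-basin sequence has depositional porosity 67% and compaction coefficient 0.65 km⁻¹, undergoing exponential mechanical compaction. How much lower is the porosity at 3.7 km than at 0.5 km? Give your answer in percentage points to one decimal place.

n(0.5) = 0.67·e^(−0.65×0.5) = 0.4841
n(3.7) = 0.67·e^(−0.65×3.7) = 0.0605
Δn = 0.4841 − 0.0605 = 0.4236

42.4 percentage points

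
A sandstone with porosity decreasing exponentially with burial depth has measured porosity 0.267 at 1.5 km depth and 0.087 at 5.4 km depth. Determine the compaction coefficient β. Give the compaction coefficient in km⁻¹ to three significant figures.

0.288 km⁻¹

Athy: phi(z) = phi₀ e^(−βz) ⇒ phi₁/phi₂ = e^{β(z₂−z₁)} ⇒ β = ln(phi₁/phi₂)/(z₂−z₁)
β = ln(0.267/0.087) / (5.4 − 1.5) = ln(3.069) / 3.9 = 1.1213 / 3.9 = 0.2875 km⁻¹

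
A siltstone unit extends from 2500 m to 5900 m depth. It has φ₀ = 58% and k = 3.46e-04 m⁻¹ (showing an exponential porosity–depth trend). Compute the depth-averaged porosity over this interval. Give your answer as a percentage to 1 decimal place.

Working in km (1 km = 1000 m; k in km⁻¹ = k in m⁻¹ × 1000):
⟨φ⟩ = (1/(Z₂−Z₁)) ∫ φ₀ e^(−kZ) dZ = φ₀·(e^(−k·Z₁) − e^(−k·Z₂)) / (k·(Z₂−Z₁))
e^(−0.346×2.5) = 0.4211; e^(−0.346×5.9) = 0.1298
⟨φ⟩ = 0.58 × (0.4211 − 0.1298) / (0.346 × 3.4) = 0.58 × 0.2475 = 0.1436

14.4%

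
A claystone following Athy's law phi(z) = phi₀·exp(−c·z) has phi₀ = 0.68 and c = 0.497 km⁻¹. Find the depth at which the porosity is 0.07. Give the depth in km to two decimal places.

Invert Athy's law: z = ln(phi₀/phi) / c
z = ln(0.68/0.07) / 0.497 = ln(9.714) / 0.497 = 2.2736 / 0.497 = 4.575 km

4.57 km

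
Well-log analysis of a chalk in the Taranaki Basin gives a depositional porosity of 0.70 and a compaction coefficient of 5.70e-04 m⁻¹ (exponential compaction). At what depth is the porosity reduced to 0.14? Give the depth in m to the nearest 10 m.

2820 m

Working in km (1 km = 1000 m; k in km⁻¹ = k in m⁻¹ × 1000):
Invert Athy's law: d = ln(n₀/n) / k
d = ln(0.7/0.14) / 0.57 = ln(5) / 0.57 = 1.6094 / 0.57 = 2.824 km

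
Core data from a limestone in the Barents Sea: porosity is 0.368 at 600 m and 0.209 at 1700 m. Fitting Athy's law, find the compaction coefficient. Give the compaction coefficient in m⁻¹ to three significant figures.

0.000514 m⁻¹

Working in km (1 km = 1000 m; c in km⁻¹ = c in m⁻¹ × 1000):
Athy: n(d) = n₀ e^(−cd) ⇒ n₁/n₂ = e^{c(d₂−d₁)} ⇒ c = ln(n₁/n₂)/(d₂−d₁)
c = ln(0.368/0.209) / (1.7 − 0.6) = ln(1.761) / 1.1 = 0.5657 / 1.1 = 0.5143 km⁻¹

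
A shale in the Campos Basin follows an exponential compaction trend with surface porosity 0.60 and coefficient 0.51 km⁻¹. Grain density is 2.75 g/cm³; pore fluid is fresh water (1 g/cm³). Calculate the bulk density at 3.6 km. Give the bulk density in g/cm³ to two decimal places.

2.58 g/cm³

Porosity at depth: φ = 0.6·exp(−0.51×3.6) = 0.6×0.1595 = 0.0957
Bulk density: ρ_b = (1−φ)ρ_g + φ·ρ_f = 0.9043×2.75 + 0.0957×1
       = 2.487 + 0.096 = 2.583 g/cm³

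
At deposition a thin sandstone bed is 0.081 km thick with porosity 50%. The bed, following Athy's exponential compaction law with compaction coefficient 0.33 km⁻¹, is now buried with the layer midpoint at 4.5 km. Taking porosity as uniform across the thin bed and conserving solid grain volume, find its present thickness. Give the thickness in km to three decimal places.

0.046 km

Porosity at 4.5 km: n = 0.5·exp(−0.33×4.5) = 0.1133
Solid-volume conservation: h(1−n) = h₀(1−n₀) ⇒ h = h₀·(1−n₀)/(1−n)
h = 0.081 × (1 − 0.5)/(1 − 0.1133) = 0.081 × 0.5639 = 0.0457 km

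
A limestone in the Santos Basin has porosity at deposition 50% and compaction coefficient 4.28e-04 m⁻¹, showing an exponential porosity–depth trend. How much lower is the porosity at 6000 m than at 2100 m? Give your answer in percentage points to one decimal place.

Working in km (1 km = 1000 m; k in km⁻¹ = k in m⁻¹ × 1000):
n(2.1) = 0.5·e^(−0.428×2.1) = 0.2035
n(6) = 0.5·e^(−0.428×6) = 0.0383
Δn = 0.2035 − 0.0383 = 0.1652

16.5 percentage points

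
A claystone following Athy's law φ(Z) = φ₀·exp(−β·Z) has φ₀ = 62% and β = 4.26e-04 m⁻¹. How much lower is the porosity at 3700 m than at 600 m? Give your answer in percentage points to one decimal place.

35.2 percentage points

Working in km (1 km = 1000 m; β in km⁻¹ = β in m⁻¹ × 1000):
φ(0.6) = 0.62·e^(−0.426×0.6) = 0.4802
φ(3.7) = 0.62·e^(−0.426×3.7) = 0.1282
Δφ = 0.4802 − 0.1282 = 0.3520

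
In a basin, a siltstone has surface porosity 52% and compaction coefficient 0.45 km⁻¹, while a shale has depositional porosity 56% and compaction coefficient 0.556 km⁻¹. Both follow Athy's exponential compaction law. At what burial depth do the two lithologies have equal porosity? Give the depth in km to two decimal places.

Set n₀ₐ e^(−βₐZ) = n₀ᵦ e^(−βᵦZ) ⇒ ln(n₀ₐ/n₀ᵦ) = (βₐ − βᵦ)·Z
Z = ln(0.52/0.56) / (0.45 − 0.556) = -0.0741 / -0.106 = 0.699 km

0.70 km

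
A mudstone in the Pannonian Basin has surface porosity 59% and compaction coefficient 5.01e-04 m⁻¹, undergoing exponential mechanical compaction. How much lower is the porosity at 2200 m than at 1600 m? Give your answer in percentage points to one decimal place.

6.9 percentage points

Working in km (1 km = 1000 m; k in km⁻¹ = k in m⁻¹ × 1000):
phi(1.6) = 0.59·e^(−0.501×1.6) = 0.2647
phi(2.2) = 0.59·e^(−0.501×2.2) = 0.1960
Δphi = 0.2647 − 0.1960 = 0.0687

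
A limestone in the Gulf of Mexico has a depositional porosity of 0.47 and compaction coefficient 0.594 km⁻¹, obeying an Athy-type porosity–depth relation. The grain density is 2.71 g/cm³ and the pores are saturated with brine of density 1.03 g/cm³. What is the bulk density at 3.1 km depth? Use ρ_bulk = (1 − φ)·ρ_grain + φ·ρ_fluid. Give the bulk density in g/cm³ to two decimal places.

Porosity at depth: n = 0.47·exp(−0.594×3.1) = 0.47×0.1586 = 0.0745
Bulk density: ρ_b = (1−n)ρ_g + n·ρ_f = 0.9255×2.71 + 0.0745×1.03
       = 2.508 + 0.077 = 2.585 g/cm³

2.58 g/cm³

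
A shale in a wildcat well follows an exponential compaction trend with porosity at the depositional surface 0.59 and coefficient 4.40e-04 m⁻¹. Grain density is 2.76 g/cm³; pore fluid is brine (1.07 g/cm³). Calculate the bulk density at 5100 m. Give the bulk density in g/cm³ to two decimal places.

2.65 g/cm³

Working in km (1 km = 1000 m; k in km⁻¹ = k in m⁻¹ × 1000):
Porosity at depth: phi = 0.59·exp(−0.44×5.1) = 0.59×0.1060 = 0.0626
Bulk density: ρ_b = (1−phi)ρ_g + phi·ρ_f = 0.9374×2.76 + 0.0626×1.07
       = 2.587 + 0.067 = 2.654 g/cm³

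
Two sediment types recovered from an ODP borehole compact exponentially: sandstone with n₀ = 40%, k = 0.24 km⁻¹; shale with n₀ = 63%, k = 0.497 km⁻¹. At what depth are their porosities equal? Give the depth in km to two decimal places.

1.77 km

Set n₀ₐ e^(−kₐZ) = n₀ᵦ e^(−kᵦZ) ⇒ ln(n₀ₐ/n₀ᵦ) = (kₐ − kᵦ)·Z
Z = ln(0.4/0.63) / (0.24 − 0.497) = -0.4543 / -0.257 = 1.768 km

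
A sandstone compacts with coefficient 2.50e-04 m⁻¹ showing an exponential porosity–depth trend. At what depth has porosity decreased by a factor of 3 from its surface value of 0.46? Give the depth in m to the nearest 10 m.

Working in km (1 km = 1000 m; β in km⁻¹ = β in m⁻¹ × 1000):
n/n₀ = 1/3 ⇒ exp(−β·d) = 1/3 ⇒ d = ln(3) / β
d = 1.0986 / 0.25 = 4.394 km

4390 m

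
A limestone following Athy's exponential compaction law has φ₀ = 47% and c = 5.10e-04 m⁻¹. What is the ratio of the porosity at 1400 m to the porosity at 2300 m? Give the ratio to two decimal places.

1.58

Working in km (1 km = 1000 m; c in km⁻¹ = c in m⁻¹ × 1000):
φ(Z₁)/φ(Z₂) = e^(−c·Z₁)/e^(−c·Z₂) = e^{c(Z₂−Z₁)}
= exp(0.51 × 0.9) = exp(0.459) = 1.5825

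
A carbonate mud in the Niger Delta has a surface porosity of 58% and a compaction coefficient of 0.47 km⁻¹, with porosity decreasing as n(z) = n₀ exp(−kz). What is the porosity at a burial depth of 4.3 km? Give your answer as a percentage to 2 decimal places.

7.69%

n = n₀·exp(−k·z) = 0.58 × exp(−0.47 × 4.3) = 0.58 × exp(−2.021)
  = 0.58 × 0.1325 = 0.0769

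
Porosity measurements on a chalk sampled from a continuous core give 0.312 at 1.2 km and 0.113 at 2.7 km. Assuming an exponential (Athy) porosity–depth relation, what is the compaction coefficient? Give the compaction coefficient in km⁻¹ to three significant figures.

Athy: n(Z) = n₀ e^(−kZ) ⇒ n₁/n₂ = e^{k(Z₂−Z₁)} ⇒ k = ln(n₁/n₂)/(Z₂−Z₁)
k = ln(0.312/0.113) / (2.7 − 1.2) = ln(2.761) / 1.5 = 1.0156 / 1.5 = 0.6771 km⁻¹

0.677 km⁻¹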